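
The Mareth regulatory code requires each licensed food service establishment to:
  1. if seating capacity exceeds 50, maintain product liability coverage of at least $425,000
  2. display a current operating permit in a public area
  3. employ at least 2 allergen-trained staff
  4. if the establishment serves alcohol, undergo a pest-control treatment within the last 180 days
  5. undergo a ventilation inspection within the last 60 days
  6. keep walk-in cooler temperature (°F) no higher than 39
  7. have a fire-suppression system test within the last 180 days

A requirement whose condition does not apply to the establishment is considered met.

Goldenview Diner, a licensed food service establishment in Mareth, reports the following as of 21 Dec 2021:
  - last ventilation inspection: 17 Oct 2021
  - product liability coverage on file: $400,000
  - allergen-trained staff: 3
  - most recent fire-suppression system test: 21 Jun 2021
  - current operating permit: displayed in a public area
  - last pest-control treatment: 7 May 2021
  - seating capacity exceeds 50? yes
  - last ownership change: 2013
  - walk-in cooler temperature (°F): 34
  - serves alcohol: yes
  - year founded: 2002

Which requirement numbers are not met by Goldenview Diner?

1, 4, 5, 7

1. condition 'seating capacity exceeds 50' holds; product liability coverage $400,000 < $425,000 → not met
2. current operating permit present → met
3. allergen-trained staff 3 ≥ 2 → met
4. condition 'serves alcohol' holds; pest-control treatment 228 days ago vs limit 180 → not met
5. ventilation inspection 65 days ago vs limit 60 → not met
6. walk-in cooler temperature (°F) 34 ≤ 39 → met
7. fire-suppression system test 183 days ago vs limit 180 → not met
Not met: 1, 4, 5, 7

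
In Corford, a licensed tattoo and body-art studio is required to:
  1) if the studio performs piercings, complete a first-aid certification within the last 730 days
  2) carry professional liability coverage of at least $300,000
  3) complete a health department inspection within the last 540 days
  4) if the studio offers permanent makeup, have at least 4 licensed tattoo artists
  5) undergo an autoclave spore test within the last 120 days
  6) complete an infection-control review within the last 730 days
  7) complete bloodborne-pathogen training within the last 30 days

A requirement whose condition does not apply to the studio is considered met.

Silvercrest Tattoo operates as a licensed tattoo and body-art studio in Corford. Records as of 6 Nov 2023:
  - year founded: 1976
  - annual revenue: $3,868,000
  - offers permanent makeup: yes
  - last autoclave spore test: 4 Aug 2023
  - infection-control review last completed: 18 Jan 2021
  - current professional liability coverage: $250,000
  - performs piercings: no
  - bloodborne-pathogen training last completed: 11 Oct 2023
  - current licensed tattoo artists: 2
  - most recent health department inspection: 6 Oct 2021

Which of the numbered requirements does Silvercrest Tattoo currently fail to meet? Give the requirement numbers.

2, 3, 4, 6

1. condition 'performs piercings' does not hold → requirement n/a → met
2. professional liability coverage $250,000 < $300,000 → not met
3. health department inspection 761 days ago vs limit 540 → not met
4. condition 'offers permanent makeup' holds; licensed tattoo artists 2 < 4 → not met
5. autoclave spore test 94 days ago vs limit 120 → met
6. infection-control review 1022 days ago vs limit 730 → not met
7. bloodborne-pathogen training 26 days ago vs limit 30 → met
Not met: 2, 3, 4, 6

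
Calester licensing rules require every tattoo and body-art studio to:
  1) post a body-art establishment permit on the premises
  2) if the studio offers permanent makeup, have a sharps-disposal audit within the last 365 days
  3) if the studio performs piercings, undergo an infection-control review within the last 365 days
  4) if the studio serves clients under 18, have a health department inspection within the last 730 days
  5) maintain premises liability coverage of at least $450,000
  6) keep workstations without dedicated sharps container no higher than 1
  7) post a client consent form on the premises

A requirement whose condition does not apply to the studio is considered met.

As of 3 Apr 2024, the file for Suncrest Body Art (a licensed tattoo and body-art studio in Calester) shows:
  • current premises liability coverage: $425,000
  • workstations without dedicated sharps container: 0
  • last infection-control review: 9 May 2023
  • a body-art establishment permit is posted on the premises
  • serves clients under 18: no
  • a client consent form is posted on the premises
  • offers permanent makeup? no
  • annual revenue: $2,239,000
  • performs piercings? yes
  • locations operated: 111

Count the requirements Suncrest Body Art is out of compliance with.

1. body-art establishment permit present → met
2. condition 'offers permanent makeup' does not hold → requirement n/a → met
3. condition 'performs piercings' holds; infection-control review 330 days ago vs limit 365 → met
4. condition 'serves clients under 18' does not hold → requirement n/a → met
5. premises liability coverage $425,000 < $450,000 → not met
6. workstations without dedicated sharps container 0 ≤ 1 → met
7. client consent form present → met
Not met: 1 of 7

1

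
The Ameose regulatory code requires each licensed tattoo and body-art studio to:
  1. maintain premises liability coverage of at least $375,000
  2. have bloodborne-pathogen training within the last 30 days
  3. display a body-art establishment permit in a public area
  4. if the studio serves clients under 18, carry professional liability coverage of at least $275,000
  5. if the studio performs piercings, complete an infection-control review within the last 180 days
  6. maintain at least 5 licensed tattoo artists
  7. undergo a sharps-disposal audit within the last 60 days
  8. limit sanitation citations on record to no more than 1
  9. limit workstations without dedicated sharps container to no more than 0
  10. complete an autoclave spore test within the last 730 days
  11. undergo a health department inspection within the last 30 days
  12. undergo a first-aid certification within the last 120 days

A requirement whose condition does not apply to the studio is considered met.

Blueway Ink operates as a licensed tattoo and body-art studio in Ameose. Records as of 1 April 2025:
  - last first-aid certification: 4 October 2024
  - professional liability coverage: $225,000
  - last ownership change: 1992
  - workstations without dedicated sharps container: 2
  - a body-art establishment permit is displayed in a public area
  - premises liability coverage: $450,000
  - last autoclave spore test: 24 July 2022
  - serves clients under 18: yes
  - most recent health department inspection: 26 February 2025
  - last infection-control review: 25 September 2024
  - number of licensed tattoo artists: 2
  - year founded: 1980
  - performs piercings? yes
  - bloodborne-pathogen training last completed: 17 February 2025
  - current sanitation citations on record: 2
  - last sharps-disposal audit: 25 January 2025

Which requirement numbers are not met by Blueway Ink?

1. premises liability coverage $450,000 ≥ $375,000 → met
2. bloodborne-pathogen training 43 days ago vs limit 30 → not met
3. body-art establishment permit present → met
4. condition 'serves clients under 18' holds; professional liability coverage $225,000 < $275,000 → not met
5. condition 'performs piercings' holds; infection-control review 188 days ago vs limit 180 → not met
6. licensed tattoo artists 2 < 5 → not met
7. sharps-disposal audit 66 days ago vs limit 60 → not met
8. sanitation citations on record 2 > 1 → not met
9. workstations without dedicated sharps container 2 > 0 → not met
10. autoclave spore test 982 days ago vs limit 730 → not met
11. health department inspection 34 days ago vs limit 30 → not met
12. first-aid certification 179 days ago vs limit 120 → not met
Not met: 2, 4, 5, 6, 7, 8, 9, 10, 11, 12

2, 4, 5, 6, 7, 8, 9, 10, 11, 12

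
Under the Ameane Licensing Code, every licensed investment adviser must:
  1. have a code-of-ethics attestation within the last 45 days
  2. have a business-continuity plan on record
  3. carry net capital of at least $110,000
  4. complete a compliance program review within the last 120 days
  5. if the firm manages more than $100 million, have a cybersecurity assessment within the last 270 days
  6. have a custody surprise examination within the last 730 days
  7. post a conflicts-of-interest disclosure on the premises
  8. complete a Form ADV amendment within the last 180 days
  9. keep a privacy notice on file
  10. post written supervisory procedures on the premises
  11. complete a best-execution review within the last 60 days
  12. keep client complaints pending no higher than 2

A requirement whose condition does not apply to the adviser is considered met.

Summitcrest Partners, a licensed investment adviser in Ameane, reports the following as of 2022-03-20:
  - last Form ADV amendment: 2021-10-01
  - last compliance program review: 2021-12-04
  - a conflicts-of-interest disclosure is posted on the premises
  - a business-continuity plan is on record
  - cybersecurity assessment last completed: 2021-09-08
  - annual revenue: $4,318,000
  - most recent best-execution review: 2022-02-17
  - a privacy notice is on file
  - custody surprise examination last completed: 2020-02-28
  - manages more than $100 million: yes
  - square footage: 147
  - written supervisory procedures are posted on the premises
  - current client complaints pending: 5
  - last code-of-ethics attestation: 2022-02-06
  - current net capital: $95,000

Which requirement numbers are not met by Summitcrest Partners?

1. code-of-ethics attestation 42 days ago vs limit 45 → met
2. business-continuity plan present → met
3. net capital $95,000 < $110,000 → not met
4. compliance program review 106 days ago vs limit 120 → met
5. condition 'manages more than $100 million' holds; cybersecurity assessment 193 days ago vs limit 270 → met
6. custody surprise examination 751 days ago vs limit 730 → not met
7. conflicts-of-interest disclosure present → met
8. Form ADV amendment 170 days ago vs limit 180 → met
9. privacy notice present → met
10. written supervisory procedures present → met
11. best-execution review 31 days ago vs limit 60 → met
12. client complaints pending 5 > 2 → not met
Not met: 3, 6, 12

3, 6, 12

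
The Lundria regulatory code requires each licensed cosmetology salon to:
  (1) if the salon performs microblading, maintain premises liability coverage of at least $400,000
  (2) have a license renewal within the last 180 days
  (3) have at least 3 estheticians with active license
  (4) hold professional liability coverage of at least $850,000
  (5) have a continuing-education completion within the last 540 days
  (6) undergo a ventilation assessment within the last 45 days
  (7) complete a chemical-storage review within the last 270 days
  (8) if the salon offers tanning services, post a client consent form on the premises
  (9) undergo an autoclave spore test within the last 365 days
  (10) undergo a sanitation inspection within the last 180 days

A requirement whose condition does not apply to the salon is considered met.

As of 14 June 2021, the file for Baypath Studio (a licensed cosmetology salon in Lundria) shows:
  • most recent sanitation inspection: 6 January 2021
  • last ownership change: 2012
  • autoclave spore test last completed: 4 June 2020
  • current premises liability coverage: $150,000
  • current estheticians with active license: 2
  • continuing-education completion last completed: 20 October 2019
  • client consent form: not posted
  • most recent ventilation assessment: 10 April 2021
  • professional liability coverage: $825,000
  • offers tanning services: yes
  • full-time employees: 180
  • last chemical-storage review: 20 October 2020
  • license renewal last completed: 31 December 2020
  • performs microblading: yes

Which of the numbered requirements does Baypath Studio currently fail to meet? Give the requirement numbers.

1, 3, 4, 5, 6, 8, 9

1. condition 'performs microblading' holds; premises liability coverage $150,000 < $400,000 → not met
2. license renewal 165 days ago vs limit 180 → met
3. estheticians with active license 2 < 3 → not met
4. professional liability coverage $825,000 < $850,000 → not met
5. continuing-education completion 603 days ago vs limit 540 → not met
6. ventilation assessment 65 days ago vs limit 45 → not met
7. chemical-storage review 237 days ago vs limit 270 → met
8. condition 'offers tanning services' holds; client consent form absent → not met
9. autoclave spore test 375 days ago vs limit 365 → not met
10. sanitation inspection 159 days ago vs limit 180 → met
Not met: 1, 3, 4, 5, 6, 8, 9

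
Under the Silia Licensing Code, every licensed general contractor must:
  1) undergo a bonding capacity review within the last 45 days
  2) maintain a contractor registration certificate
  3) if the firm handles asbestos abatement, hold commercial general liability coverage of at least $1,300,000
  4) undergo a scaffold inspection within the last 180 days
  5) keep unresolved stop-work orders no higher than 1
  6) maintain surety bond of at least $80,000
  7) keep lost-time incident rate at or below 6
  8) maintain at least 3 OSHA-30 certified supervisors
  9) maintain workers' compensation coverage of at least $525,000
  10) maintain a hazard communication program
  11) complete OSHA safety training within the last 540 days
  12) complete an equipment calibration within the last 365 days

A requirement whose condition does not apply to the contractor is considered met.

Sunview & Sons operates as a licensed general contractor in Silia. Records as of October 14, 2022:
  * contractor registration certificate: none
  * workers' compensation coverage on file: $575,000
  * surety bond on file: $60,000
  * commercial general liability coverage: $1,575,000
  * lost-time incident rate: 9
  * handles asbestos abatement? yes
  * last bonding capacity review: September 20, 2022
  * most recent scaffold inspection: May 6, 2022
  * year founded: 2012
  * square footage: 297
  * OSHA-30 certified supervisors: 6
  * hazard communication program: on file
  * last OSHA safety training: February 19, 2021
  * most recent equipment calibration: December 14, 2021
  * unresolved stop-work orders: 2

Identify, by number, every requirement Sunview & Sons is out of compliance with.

2, 5, 6, 7, 11

1. bonding capacity review 24 days ago vs limit 45 → met
2. contractor registration certificate absent → not met
3. condition 'handles asbestos abatement' holds; commercial general liability coverage $1,575,000 ≥ $1,300,000 → met
4. scaffold inspection 161 days ago vs limit 180 → met
5. unresolved stop-work orders 2 > 1 → not met
6. surety bond $60,000 < $80,000 → not met
7. lost-time incident rate 9 > 6 → not met
8. OSHA-30 certified supervisors 6 ≥ 3 → met
9. workers' compensation coverage $575,000 ≥ $525,000 → met
10. hazard communication program present → met
11. OSHA safety training 602 days ago vs limit 540 → not met
12. equipment calibration 304 days ago vs limit 365 → met
Not met: 2, 5, 6, 7, 11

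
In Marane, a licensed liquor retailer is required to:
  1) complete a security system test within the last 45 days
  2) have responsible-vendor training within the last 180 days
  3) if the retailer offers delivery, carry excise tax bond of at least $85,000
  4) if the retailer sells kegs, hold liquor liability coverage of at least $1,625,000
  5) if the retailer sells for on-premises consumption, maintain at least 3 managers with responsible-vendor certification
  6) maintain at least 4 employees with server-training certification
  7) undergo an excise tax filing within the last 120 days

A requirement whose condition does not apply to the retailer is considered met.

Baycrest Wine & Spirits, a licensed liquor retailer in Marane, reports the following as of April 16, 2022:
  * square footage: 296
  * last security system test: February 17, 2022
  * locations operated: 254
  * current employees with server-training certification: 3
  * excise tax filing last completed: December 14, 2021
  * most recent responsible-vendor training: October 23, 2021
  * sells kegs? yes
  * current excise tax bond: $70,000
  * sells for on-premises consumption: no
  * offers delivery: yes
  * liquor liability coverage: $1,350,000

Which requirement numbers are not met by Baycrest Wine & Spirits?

1, 3, 4, 6, 7

1. security system test 58 days ago vs limit 45 → not met
2. responsible-vendor training 175 days ago vs limit 180 → met
3. condition 'offers delivery' holds; excise tax bond $70,000 < $85,000 → not met
4. condition 'sells kegs' holds; liquor liability coverage $1,350,000 < $1,625,000 → not met
5. condition 'sells for on-premises consumption' does not hold → requirement n/a → met
6. employees with server-training certification 3 < 4 → not met
7. excise tax filing 123 days ago vs limit 120 → not met
Not met: 1, 3, 4, 6, 7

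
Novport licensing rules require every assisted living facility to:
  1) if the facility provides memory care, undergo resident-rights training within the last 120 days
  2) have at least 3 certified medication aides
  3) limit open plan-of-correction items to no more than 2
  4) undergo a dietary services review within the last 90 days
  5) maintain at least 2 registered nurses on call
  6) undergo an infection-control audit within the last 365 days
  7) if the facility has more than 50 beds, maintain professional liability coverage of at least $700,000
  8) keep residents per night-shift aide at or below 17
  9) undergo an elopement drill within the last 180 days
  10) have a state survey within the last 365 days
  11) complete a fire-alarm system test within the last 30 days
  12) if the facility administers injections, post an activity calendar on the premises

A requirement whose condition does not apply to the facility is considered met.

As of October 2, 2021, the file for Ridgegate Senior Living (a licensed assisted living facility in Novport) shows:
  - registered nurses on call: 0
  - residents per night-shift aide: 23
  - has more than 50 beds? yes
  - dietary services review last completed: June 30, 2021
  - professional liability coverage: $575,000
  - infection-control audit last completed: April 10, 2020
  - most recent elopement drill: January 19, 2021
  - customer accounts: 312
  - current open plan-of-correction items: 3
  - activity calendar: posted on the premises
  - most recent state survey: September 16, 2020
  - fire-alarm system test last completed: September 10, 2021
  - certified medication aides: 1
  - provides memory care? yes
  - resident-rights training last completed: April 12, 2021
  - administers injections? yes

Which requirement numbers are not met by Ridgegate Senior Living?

1. condition 'provides memory care' holds; resident-rights training 173 days ago vs limit 120 → not met
2. certified medication aides 1 < 3 → not met
3. open plan-of-correction items 3 > 2 → not met
4. dietary services review 94 days ago vs limit 90 → not met
5. registered nurses on call 0 < 2 → not met
6. infection-control audit 540 days ago vs limit 365 → not met
7. condition 'has more than 50 beds' holds; professional liability coverage $575,000 < $700,000 → not met
8. residents per night-shift aide 23 > 17 → not met
9. elopement drill 256 days ago vs limit 180 → not met
10. state survey 381 days ago vs limit 365 → not met
11. fire-alarm system test 22 days ago vs limit 30 → met
12. condition 'administers injections' holds; activity calendar present → met
Not met: 1, 2, 3, 4, 5, 6, 7, 8, 9, 10

1, 2, 3, 4, 5, 6, 7, 8, 9, 10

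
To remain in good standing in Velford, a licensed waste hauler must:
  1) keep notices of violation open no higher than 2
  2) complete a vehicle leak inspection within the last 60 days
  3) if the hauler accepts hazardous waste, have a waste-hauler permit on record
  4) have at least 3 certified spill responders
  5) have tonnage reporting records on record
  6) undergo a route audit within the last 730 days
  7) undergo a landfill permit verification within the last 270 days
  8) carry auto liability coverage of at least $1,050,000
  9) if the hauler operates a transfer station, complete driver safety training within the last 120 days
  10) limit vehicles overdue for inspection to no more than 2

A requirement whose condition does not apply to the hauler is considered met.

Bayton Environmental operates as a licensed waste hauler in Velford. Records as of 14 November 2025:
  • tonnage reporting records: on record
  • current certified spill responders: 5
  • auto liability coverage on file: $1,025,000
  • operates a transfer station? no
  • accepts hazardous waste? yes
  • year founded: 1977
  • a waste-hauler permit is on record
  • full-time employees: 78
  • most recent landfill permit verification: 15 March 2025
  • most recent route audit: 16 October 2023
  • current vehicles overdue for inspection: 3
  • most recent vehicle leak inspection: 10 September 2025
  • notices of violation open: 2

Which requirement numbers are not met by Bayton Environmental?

1. notices of violation open 2 ≤ 2 → met
2. vehicle leak inspection 65 days ago vs limit 60 → not met
3. condition 'accepts hazardous waste' holds; waste-hauler permit present → met
4. certified spill responders 5 ≥ 3 → met
5. tonnage reporting records present → met
6. route audit 760 days ago vs limit 730 → not met
7. landfill permit verification 244 days ago vs limit 270 → met
8. auto liability coverage $1,025,000 < $1,050,000 → not met
9. condition 'operates a transfer station' does not hold → requirement n/a → met
10. vehicles overdue for inspection 3 > 2 → not met
Not met: 2, 6, 8, 10

2, 6, 8, 10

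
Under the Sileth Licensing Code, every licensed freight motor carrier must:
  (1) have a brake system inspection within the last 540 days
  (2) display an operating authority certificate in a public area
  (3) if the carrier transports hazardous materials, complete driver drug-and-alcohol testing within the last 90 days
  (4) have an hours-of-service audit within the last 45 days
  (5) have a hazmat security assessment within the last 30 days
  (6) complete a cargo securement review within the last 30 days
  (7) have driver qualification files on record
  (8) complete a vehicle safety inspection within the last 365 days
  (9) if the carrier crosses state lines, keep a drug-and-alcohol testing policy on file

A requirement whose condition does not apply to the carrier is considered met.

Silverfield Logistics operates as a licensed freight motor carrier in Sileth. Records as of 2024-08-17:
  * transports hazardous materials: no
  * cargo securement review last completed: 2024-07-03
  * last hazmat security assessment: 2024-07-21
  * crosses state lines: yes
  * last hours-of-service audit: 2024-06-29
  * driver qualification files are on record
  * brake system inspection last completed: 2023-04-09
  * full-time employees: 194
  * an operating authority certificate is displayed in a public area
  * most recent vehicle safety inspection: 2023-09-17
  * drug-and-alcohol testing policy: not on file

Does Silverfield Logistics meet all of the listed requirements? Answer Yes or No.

1. brake system inspection 496 days ago vs limit 540 → met
2. operating authority certificate present → met
3. condition 'transports hazardous materials' does not hold → requirement n/a → met
4. hours-of-service audit 49 days ago vs limit 45 → not met
5. hazmat security assessment 27 days ago vs limit 30 → met
6. cargo securement review 45 days ago vs limit 30 → not met
7. driver qualification files present → met
8. vehicle safety inspection 335 days ago vs limit 365 → met
9. condition 'crosses state lines' holds; drug-and-alcohol testing policy absent → not met
Not met: 4, 6, 9

No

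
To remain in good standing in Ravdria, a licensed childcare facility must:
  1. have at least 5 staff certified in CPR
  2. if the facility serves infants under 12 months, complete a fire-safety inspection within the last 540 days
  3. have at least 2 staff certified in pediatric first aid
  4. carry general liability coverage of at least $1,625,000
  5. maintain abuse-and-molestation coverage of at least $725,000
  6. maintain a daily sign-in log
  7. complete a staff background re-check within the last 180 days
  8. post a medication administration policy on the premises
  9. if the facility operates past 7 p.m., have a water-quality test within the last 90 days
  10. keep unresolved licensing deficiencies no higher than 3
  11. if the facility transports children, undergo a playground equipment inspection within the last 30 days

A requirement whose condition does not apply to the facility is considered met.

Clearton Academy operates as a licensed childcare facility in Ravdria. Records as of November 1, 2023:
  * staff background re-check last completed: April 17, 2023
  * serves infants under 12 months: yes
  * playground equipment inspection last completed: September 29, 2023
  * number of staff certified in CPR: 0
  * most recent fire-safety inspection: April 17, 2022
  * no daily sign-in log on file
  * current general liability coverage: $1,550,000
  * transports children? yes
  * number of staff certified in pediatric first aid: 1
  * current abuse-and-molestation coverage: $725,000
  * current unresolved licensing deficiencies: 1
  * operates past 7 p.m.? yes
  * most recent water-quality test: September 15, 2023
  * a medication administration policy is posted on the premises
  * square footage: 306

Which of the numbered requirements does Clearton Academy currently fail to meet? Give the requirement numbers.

1. staff certified in CPR 0 < 5 → not met
2. condition 'serves infants under 12 months' holds; fire-safety inspection 563 days ago vs limit 540 → not met
3. staff certified in pediatric first aid 1 < 2 → not met
4. general liability coverage $1,550,000 < $1,625,000 → not met
5. abuse-and-molestation coverage $725,000 ≥ $725,000 → met
6. daily sign-in log absent → not met
7. staff background re-check 198 days ago vs limit 180 → not met
8. medication administration policy present → met
9. condition 'operates past 7 p.m.' holds; water-quality test 47 days ago vs limit 90 → met
10. unresolved licensing deficiencies 1 ≤ 3 → met
11. condition 'transports children' holds; playground equipment inspection 33 days ago vs limit 30 → not met
Not met: 1, 2, 3, 4, 6, 7, 11

1, 2, 3, 4, 6, 7, 11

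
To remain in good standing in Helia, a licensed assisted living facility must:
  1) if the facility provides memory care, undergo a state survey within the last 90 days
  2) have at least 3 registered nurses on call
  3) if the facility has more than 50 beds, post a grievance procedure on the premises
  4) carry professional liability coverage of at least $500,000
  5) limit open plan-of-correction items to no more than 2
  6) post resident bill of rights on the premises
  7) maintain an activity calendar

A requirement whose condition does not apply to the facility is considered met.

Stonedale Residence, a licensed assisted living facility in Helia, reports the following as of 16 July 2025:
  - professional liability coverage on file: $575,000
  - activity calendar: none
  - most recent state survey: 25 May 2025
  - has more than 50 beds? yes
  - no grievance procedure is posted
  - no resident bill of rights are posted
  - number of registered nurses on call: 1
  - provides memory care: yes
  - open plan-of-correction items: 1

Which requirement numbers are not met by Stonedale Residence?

1. condition 'provides memory care' holds; state survey 52 days ago vs limit 90 → met
2. registered nurses on call 1 < 3 → not met
3. condition 'has more than 50 beds' holds; grievance procedure absent → not met
4. professional liability coverage $575,000 ≥ $500,000 → met
5. open plan-of-correction items 1 ≤ 2 → met
6. resident bill of rights absent → not met
7. activity calendar absent → not met
Not met: 2, 3, 6, 7

2, 3, 6, 7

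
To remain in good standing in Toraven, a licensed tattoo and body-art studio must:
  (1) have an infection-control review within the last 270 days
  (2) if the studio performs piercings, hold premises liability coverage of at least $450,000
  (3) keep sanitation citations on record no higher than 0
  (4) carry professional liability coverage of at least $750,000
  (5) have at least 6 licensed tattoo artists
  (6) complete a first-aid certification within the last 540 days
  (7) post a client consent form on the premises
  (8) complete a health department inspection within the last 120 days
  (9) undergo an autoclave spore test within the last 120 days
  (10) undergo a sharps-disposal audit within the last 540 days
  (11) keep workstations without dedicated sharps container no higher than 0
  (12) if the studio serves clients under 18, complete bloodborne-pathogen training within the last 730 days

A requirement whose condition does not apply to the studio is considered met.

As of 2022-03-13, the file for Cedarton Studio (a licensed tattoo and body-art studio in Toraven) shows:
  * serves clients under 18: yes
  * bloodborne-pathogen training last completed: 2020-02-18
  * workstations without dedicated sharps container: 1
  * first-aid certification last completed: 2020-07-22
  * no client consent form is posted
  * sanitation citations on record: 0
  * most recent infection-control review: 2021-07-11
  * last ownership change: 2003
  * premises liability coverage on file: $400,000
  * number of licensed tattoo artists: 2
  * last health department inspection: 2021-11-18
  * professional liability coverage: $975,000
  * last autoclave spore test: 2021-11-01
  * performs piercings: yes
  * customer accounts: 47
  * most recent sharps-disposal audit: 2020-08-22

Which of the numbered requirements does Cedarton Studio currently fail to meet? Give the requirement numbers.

1. infection-control review 245 days ago vs limit 270 → met
2. condition 'performs piercings' holds; premises liability coverage $400,000 < $450,000 → not met
3. sanitation citations on record 0 ≤ 0 → met
4. professional liability coverage $975,000 ≥ $750,000 → met
5. licensed tattoo artists 2 < 6 → not met
6. first-aid certification 599 days ago vs limit 540 → not met
7. client consent form absent → not met
8. health department inspection 115 days ago vs limit 120 → met
9. autoclave spore test 132 days ago vs limit 120 → not met
10. sharps-disposal audit 568 days ago vs limit 540 → not met
11. workstations without dedicated sharps container 1 > 0 → not met
12. condition 'serves clients under 18' holds; bloodborne-pathogen training 754 days ago vs limit 730 → not met
Not met: 2, 5, 6, 7, 9, 10, 11, 12

2, 5, 6, 7, 9, 10, 11, 12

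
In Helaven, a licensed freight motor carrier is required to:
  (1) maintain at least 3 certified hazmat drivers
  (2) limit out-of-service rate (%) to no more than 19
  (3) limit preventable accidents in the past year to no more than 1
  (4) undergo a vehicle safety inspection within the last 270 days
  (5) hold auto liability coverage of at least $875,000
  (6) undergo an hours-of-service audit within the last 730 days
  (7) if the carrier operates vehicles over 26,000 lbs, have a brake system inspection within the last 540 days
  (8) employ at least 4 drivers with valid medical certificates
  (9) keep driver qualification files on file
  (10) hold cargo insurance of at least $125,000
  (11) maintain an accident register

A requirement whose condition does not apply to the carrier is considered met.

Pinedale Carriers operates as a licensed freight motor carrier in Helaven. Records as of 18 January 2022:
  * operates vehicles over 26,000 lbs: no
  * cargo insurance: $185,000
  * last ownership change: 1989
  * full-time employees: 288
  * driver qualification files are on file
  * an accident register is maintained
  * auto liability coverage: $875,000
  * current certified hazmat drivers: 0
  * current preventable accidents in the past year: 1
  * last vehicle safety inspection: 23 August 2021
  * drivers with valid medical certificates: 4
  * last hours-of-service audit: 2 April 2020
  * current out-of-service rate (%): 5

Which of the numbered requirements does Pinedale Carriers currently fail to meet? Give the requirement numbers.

1

1. certified hazmat drivers 0 < 3 → not met
2. out-of-service rate (%) 5 ≤ 19 → met
3. preventable accidents in the past year 1 ≤ 1 → met
4. vehicle safety inspection 148 days ago vs limit 270 → met
5. auto liability coverage $875,000 ≥ $875,000 → met
6. hours-of-service audit 656 days ago vs limit 730 → met
7. condition 'operates vehicles over 26,000 lbs' does not hold → requirement n/a → met
8. drivers with valid medical certificates 4 ≥ 4 → met
9. driver qualification files present → met
10. cargo insurance $185,000 ≥ $125,000 → met
11. accident register present → met
Not met: 1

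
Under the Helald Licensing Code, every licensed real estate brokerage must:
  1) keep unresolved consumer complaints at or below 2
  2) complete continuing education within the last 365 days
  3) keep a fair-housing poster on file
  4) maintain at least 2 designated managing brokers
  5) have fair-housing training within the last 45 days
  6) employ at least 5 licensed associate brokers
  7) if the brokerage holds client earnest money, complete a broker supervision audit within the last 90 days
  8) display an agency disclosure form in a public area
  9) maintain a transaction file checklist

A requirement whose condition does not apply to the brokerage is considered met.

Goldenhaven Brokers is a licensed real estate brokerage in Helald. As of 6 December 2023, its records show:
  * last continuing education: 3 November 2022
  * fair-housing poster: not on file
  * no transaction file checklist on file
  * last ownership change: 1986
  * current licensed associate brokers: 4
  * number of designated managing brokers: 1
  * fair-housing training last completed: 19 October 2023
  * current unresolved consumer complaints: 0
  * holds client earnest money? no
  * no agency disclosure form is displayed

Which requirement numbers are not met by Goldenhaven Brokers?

1. unresolved consumer complaints 0 ≤ 2 → met
2. continuing education 398 days ago vs limit 365 → not met
3. fair-housing poster absent → not met
4. designated managing brokers 1 < 2 → not met
5. fair-housing training 48 days ago vs limit 45 → not met
6. licensed associate brokers 4 < 5 → not met
7. condition 'holds client earnest money' does not hold → requirement n/a → met
8. agency disclosure form absent → not met
9. transaction file checklist absent → not met
Not met: 2, 3, 4, 5, 6, 8, 9

2, 3, 4, 5, 6, 8, 9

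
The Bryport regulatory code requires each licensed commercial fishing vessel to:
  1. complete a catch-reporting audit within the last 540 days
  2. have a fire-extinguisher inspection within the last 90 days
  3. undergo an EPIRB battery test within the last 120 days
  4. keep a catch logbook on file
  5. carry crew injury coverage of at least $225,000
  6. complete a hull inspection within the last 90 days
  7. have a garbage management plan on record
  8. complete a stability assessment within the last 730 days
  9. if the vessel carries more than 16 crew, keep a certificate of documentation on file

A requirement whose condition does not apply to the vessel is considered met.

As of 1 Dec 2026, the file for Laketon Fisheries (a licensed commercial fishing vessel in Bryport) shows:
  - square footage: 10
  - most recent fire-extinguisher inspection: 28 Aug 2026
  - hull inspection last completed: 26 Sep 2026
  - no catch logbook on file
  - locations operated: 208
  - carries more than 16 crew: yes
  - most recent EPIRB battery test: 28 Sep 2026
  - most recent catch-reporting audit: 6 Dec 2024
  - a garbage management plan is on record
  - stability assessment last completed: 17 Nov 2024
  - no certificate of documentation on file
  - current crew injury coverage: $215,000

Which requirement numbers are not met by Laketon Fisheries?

1, 2, 4, 5, 8, 9

1. catch-reporting audit 725 days ago vs limit 540 → not met
2. fire-extinguisher inspection 95 days ago vs limit 90 → not met
3. EPIRB battery test 64 days ago vs limit 120 → met
4. catch logbook absent → not met
5. crew injury coverage $215,000 < $225,000 → not met
6. hull inspection 66 days ago vs limit 90 → met
7. garbage management plan present → met
8. stability assessment 744 days ago vs limit 730 → not met
9. condition 'carries more than 16 crew' holds; certificate of documentation absent → not met
Not met: 1, 2, 4, 5, 8, 9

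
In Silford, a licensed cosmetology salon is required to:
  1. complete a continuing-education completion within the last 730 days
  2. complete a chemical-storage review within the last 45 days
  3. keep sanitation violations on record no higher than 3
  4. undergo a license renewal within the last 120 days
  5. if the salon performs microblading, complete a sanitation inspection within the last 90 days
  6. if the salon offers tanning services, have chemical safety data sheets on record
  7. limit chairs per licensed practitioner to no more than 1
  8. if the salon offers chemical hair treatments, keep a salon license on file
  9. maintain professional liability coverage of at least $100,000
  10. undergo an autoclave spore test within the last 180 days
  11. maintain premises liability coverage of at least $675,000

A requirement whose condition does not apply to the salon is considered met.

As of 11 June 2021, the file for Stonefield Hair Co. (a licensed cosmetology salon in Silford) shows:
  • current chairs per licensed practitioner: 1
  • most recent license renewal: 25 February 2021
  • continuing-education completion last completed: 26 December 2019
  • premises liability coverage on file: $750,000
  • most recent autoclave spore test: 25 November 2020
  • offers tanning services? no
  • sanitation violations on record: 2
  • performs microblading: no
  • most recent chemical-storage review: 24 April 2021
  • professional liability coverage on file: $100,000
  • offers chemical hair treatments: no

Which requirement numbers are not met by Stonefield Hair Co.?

1. continuing-education completion 533 days ago vs limit 730 → met
2. chemical-storage review 48 days ago vs limit 45 → not met
3. sanitation violations on record 2 ≤ 3 → met
4. license renewal 106 days ago vs limit 120 → met
5. condition 'performs microblading' does not hold → requirement n/a → met
6. condition 'offers tanning services' does not hold → requirement n/a → met
7. chairs per licensed practitioner 1 ≤ 1 → met
8. condition 'offers chemical hair treatments' does not hold → requirement n/a → met
9. professional liability coverage $100,000 ≥ $100,000 → met
10. autoclave spore test 198 days ago vs limit 180 → not met
11. premises liability coverage $750,000 ≥ $675,000 → met
Not met: 2, 10

2, 10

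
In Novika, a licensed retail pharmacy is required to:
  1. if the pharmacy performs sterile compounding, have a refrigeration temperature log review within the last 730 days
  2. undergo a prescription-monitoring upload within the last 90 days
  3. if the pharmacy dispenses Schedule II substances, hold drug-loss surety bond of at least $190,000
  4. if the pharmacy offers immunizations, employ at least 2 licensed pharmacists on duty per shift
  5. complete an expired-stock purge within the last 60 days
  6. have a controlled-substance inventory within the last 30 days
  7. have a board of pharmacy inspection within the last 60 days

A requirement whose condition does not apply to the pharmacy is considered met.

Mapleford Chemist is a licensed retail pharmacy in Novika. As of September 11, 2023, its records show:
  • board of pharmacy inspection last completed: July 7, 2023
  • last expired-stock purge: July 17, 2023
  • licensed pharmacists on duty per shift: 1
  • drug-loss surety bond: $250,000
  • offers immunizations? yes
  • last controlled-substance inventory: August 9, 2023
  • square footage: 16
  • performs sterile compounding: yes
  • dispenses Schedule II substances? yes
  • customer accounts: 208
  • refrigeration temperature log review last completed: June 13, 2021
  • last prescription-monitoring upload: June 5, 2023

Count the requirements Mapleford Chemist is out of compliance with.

5

1. condition 'performs sterile compounding' holds; refrigeration temperature log review 820 days ago vs limit 730 → not met
2. prescription-monitoring upload 98 days ago vs limit 90 → not met
3. condition 'dispenses Schedule II substances' holds; drug-loss surety bond $250,000 ≥ $190,000 → met
4. condition 'offers immunizations' holds; licensed pharmacists on duty per shift 1 < 2 → not met
5. expired-stock purge 56 days ago vs limit 60 → met
6. controlled-substance inventory 33 days ago vs limit 30 → not met
7. board of pharmacy inspection 66 days ago vs limit 60 → not met
Not met: 5 of 7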